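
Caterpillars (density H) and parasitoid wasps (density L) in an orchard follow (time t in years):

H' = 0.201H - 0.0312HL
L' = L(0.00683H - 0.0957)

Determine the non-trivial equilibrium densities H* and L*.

Set dL/dt = 0 with L > 0: 0.00683H - 0.0957 = 0, so H* = 0.0957/0.00683 = 14.
Set dH/dt = 0 with H > 0: 0.201 - 0.0312L = 0, so L* = 0.201/0.0312 = 6.44.

H* ≈ 14, L* ≈ 6.44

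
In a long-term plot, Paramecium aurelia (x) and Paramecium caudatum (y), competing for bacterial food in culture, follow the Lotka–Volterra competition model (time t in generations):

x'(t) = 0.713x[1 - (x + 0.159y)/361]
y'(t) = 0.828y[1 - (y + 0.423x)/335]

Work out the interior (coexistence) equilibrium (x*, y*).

x* ≈ 330, y* ≈ 195

Setting both brackets to zero gives the nullclines x + 0.159y = 361 and 0.423x + y = 335.
Substituting y = 335 - 0.423x into the first: x(1 - 0.159·0.423) = 361 - 0.159·335.
So x* = 308/0.933 = 330, and then y* = 335 - 0.423·330 = 195.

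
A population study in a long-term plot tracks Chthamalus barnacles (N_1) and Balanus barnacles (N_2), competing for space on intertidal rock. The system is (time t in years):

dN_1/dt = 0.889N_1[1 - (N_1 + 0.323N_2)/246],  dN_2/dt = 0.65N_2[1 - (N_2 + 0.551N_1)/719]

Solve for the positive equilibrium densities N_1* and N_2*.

N_1* ≈ 16.7, N_2* ≈ 710

Setting both brackets to zero gives the nullclines N_1 + 0.323N_2 = 246 and 0.551N_1 + N_2 = 719.
Substituting N_2 = 719 - 0.551N_1 into the first: N_1(1 - 0.323·0.551) = 246 - 0.323·719.
So N_1* = 13.8/0.822 = 16.7, and then N_2* = 719 - 0.551·16.7 = 710.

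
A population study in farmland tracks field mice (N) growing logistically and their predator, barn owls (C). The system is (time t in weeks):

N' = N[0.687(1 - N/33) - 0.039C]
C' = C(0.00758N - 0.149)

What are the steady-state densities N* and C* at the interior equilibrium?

N* ≈ 19.7, C* ≈ 7.12

From dC/dt = 0 with C > 0: 0.00758N* = 0.149, so N* = 19.7.
Substitute into dN/dt = 0: 0.687(1 - 19.7/33) = 0.039C*.
The bracket is 0.404, giving C* = 0.278/0.039 = 7.12.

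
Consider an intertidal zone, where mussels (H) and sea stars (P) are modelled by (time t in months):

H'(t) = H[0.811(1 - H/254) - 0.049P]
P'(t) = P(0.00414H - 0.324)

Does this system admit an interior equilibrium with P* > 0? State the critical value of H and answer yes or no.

The predator equation gives dP/dt > 0 only when H > 0.324/0.00414 = 78.3.
Without the predator, H → K = 254. Since 254 > 78.3, the predator can invade and persist.

Threshold H = 78.3; K > 78.3, so yes, the predator persists.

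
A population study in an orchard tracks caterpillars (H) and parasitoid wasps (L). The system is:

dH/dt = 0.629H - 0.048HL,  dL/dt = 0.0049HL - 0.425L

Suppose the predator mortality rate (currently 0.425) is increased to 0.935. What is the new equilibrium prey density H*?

At the interior fixed point, setting dL/dt = 0 with L > 0 fixes H* = (predator death rate)/(HL coefficient) — independent of the other coefficients.
With the change, H* = 0.935/0.0049 = 191; it rises from 86.7.

H* ≈ 191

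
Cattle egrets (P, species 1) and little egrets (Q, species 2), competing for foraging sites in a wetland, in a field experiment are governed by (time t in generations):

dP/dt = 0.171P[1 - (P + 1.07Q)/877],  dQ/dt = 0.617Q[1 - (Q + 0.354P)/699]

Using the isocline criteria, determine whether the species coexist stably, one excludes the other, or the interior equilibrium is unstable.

Compare the nullcline intercepts: K1/α12 = 877/1.07 = 820 > K2 = 699; K2/α21 = 699/0.354 = 1970 > K1 = 877.
Since both inequalities hold, each species can invade when rare, so the interior equilibrium is stable.

stable coexistence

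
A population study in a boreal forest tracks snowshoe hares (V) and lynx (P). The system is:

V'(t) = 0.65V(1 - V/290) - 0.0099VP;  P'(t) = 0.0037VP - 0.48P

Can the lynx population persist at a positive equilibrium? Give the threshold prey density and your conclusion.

The predator equation gives dP/dt > 0 only when V > 0.48/0.0037 = 130.
Without the predator, V → K = 290. Since 290 > 130, the predator can invade and persist.

Threshold V = 130; K > 130, so yes, the predator persists.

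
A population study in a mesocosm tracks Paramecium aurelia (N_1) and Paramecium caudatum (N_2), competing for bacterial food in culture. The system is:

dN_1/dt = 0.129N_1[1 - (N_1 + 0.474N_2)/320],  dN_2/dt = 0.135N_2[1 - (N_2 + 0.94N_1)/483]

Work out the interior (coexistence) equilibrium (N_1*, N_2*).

Setting both brackets to zero gives the nullclines N_1 + 0.474N_2 = 320 and 0.94N_1 + N_2 = 483.
Substituting N_2 = 483 - 0.94N_1 into the first: N_1(1 - 0.474·0.94) = 320 - 0.474·483.
So N_1* = 91.1/0.554 = 164, and then N_2* = 483 - 0.94·164 = 329.

N_1* ≈ 164, N_2* ≈ 329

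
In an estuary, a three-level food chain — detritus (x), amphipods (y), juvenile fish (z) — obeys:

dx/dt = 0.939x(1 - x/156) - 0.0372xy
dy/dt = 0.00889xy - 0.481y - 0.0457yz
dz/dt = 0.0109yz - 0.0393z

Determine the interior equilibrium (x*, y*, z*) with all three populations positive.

From dz/dt = 0: 0.0109y* = 0.0393, so y* = 3.61.
From dx/dt = 0: 0.939(1 - x*/156) = 0.0372·3.61, giving x* = 156·(1 - 0.143) = 134.
From dy/dt = 0: 0.00889·134 - 0.481 = 0.0457z*, so z* = 0.708/0.0457 = 15.5.

x* ≈ 134, y* ≈ 3.61, z* ≈ 15.5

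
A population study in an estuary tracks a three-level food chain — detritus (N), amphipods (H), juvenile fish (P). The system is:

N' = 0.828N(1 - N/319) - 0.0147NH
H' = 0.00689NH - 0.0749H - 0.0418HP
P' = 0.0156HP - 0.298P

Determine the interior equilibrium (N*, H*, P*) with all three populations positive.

N* ≈ 211, H* ≈ 19.1, P* ≈ 33

From dP/dt = 0: 0.0156H* = 0.298, so H* = 19.1.
From dN/dt = 0: 0.828(1 - N*/319) = 0.0147·19.1, giving N* = 319·(1 - 0.339) = 211.
From dH/dt = 0: 0.00689·211 - 0.0749 = 0.0418P*, so P* = 1.38/0.0418 = 33.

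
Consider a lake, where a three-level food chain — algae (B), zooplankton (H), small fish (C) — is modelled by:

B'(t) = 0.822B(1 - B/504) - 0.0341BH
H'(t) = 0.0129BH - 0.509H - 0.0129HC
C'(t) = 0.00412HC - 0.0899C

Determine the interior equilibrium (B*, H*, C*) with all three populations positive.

From dC/dt = 0: 0.00412H* = 0.0899, so H* = 21.8.
From dB/dt = 0: 0.822(1 - B*/504) = 0.0341·21.8, giving B* = 504·(1 - 0.905) = 47.8.
From dH/dt = 0: 0.0129·47.8 - 0.509 = 0.0129C*, so C* = 0.107/0.0129 = 8.32.

B* ≈ 47.8, H* ≈ 21.8, C* ≈ 8.32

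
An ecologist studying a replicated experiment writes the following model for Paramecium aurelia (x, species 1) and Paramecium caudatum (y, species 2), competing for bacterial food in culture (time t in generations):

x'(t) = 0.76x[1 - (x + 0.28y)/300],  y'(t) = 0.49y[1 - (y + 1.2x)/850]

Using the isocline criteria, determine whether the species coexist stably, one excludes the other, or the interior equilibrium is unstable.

stable coexistence

Compare the nullcline intercepts: K1/α12 = 300/0.28 = 1070 > K2 = 850; K2/α21 = 850/1.2 = 708 > K1 = 300.
Since both inequalities hold, each species can invade when rare, so the interior equilibrium is stable.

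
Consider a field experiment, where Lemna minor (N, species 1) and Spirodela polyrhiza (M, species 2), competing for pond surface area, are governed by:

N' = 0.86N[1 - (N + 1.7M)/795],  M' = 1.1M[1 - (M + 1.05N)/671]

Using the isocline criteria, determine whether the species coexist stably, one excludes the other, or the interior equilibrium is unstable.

Compare the nullcline intercepts: K1/α12 = 795/1.7 = 468 < K2 = 671; K2/α21 = 671/1.05 = 639 < K1 = 795.
Since both are reversed, neither can invade when rare; the interior point is a saddle.

unstable coexistence (outcome depends on initial conditions)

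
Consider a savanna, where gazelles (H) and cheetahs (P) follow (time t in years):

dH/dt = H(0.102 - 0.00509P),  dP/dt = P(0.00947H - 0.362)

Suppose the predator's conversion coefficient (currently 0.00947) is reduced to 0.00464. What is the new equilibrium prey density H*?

At the interior fixed point, setting dP/dt = 0 with P > 0 fixes H* = (predator death rate)/(HP coefficient) — independent of the other coefficients.
With the change, H* = 0.362/0.00464 = 78; it rises from 38.2.

H* ≈ 78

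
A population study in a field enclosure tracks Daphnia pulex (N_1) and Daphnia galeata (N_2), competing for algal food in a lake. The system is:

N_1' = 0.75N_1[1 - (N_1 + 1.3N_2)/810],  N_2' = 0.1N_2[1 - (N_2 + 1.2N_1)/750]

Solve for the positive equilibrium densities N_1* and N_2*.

Setting both brackets to zero gives the nullclines N_1 + 1.3N_2 = 810 and 1.2N_1 + N_2 = 750.
Substituting N_2 = 750 - 1.2N_1 into the first: N_1(1 - 1.3·1.2) = 810 - 1.3·750.
So N_1* = -165/-0.56 = 295, and then N_2* = 750 - 1.2·295 = 396.

N_1* ≈ 295, N_2* ≈ 396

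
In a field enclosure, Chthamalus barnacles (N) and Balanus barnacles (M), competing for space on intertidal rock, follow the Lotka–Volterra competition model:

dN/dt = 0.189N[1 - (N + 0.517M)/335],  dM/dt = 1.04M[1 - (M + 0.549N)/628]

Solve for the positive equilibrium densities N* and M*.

Setting both brackets to zero gives the nullclines N + 0.517M = 335 and 0.549N + M = 628.
Substituting M = 628 - 0.549N into the first: N(1 - 0.517·0.549) = 335 - 0.517·628.
So N* = 10.3/0.716 = 14.4, and then M* = 628 - 0.549·14.4 = 620.

N* ≈ 14.4, M* ≈ 620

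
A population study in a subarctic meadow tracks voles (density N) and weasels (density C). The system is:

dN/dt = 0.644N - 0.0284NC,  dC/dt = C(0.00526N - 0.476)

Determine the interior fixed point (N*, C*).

Set dC/dt = 0 with C > 0: 0.00526N - 0.476 = 0, so N* = 0.476/0.00526 = 90.5.
Set dN/dt = 0 with N > 0: 0.644 - 0.0284C = 0, so C* = 0.644/0.0284 = 22.7.

N* ≈ 90.5, C* ≈ 22.7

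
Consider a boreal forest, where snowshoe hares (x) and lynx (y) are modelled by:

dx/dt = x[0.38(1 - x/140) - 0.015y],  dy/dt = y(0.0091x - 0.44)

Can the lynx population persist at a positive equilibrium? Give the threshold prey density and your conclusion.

The predator equation gives dy/dt > 0 only when x > 0.44/0.0091 = 48.4.
Without the predator, x → K = 140. Since 140 > 48.4, the predator can invade and persist.

Threshold x = 48.4; K > 48.4, so yes, the predator persists.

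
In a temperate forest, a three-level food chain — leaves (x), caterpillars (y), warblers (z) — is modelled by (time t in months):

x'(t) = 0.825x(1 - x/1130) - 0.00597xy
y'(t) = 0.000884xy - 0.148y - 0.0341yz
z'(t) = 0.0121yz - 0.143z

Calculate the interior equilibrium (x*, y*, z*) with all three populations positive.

x* ≈ 1030, y* ≈ 11.8, z* ≈ 22.4

From dz/dt = 0: 0.0121y* = 0.143, so y* = 11.8.
From dx/dt = 0: 0.825(1 - x*/1130) = 0.00597·11.8, giving x* = 1130·(1 - 0.0855) = 1030.
From dy/dt = 0: 0.000884·1030 - 0.148 = 0.0341z*, so z* = 0.765/0.0341 = 22.4.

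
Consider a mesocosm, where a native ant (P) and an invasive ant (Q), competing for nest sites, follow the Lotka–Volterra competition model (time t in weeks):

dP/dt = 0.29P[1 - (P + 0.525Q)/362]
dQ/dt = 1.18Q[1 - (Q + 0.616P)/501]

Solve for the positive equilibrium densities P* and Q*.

P* ≈ 146, Q* ≈ 411

Setting both brackets to zero gives the nullclines P + 0.525Q = 362 and 0.616P + Q = 501.
Substituting Q = 501 - 0.616P into the first: P(1 - 0.525·0.616) = 362 - 0.525·501.
So P* = 99/0.677 = 146, and then Q* = 501 - 0.616·146 = 411.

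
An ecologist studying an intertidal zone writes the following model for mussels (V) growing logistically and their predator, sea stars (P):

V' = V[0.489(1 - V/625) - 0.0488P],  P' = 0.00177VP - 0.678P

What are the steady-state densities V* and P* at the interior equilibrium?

From dP/dt = 0 with P > 0: 0.00177V* = 0.678, so V* = 383.
Substitute into dV/dt = 0: 0.489(1 - 383/625) = 0.0488P*.
The bracket is 0.387, giving P* = 0.189/0.0488 = 3.88.

V* ≈ 383, P* ≈ 3.88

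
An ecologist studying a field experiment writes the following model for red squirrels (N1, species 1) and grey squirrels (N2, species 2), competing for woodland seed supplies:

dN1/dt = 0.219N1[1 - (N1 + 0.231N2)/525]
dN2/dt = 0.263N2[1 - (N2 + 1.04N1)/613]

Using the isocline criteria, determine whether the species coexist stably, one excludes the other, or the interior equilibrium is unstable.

stable coexistence

Compare the nullcline intercepts: K1/α12 = 525/0.231 = 2270 > K2 = 613; K2/α21 = 613/1.04 = 589 > K1 = 525.
Since both inequalities hold, each species can invade when rare, so the interior equilibrium is stable.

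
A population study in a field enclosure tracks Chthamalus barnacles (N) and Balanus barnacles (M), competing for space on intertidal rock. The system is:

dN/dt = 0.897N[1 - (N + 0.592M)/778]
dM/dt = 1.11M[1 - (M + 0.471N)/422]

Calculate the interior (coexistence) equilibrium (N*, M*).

Setting both brackets to zero gives the nullclines N + 0.592M = 778 and 0.471N + M = 422.
Substituting M = 422 - 0.471N into the first: N(1 - 0.592·0.471) = 778 - 0.592·422.
So N* = 528/0.721 = 732, and then M* = 422 - 0.471·732 = 77.

N* ≈ 732, M* ≈ 77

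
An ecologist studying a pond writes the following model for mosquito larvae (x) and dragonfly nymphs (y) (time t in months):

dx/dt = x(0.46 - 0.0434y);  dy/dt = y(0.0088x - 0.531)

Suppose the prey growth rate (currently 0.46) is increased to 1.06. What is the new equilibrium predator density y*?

y* ≈ 24.4

At the interior fixed point, setting dx/dt = 0 with x > 0 fixes y* = (prey growth rate)/(xy coefficient) — independent of the other coefficients.
With the change, y* = 1.06/0.0434 = 24.4; it rises from 10.6.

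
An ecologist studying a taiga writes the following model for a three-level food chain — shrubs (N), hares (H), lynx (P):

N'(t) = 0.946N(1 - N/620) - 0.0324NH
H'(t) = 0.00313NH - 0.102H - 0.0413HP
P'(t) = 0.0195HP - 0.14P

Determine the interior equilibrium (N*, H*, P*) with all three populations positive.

From dP/dt = 0: 0.0195H* = 0.14, so H* = 7.18.
From dN/dt = 0: 0.946(1 - N*/620) = 0.0324·7.18, giving N* = 620·(1 - 0.246) = 468.
From dH/dt = 0: 0.00313·468 - 0.102 = 0.0413P*, so P* = 1.36/0.0413 = 33.

N* ≈ 468, H* ≈ 7.18, P* ≈ 33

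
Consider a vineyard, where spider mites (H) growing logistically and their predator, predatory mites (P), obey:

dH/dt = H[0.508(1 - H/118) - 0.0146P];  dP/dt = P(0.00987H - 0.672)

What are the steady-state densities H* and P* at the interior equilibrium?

H* ≈ 68.1, P* ≈ 14.7

From dP/dt = 0 with P > 0: 0.00987H* = 0.672, so H* = 68.1.
Substitute into dH/dt = 0: 0.508(1 - 68.1/118) = 0.0146P*.
The bracket is 0.423, giving P* = 0.215/0.0146 = 14.7.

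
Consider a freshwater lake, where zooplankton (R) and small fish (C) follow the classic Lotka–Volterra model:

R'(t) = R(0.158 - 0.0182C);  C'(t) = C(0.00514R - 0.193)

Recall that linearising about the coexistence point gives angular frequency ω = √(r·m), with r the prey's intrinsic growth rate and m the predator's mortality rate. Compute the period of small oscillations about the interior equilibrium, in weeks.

T ≈ 36 weeks

Here r = 0.158 and m = 0.193, so r·m = 0.0305.
ω = √0.0305 = 0.175 per week, hence T = 2π/ω ≈ 36 weeks.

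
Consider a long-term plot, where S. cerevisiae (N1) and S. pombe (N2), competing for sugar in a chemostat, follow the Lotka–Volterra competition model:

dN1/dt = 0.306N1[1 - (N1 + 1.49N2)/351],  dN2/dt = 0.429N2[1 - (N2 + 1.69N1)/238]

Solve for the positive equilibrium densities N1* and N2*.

N1* ≈ 2.38, N2* ≈ 234

Setting both brackets to zero gives the nullclines N1 + 1.49N2 = 351 and 1.69N1 + N2 = 238.
Substituting N2 = 238 - 1.69N1 into the first: N1(1 - 1.49·1.69) = 351 - 1.49·238.
So N1* = -3.62/-1.52 = 2.38, and then N2* = 238 - 1.69·2.38 = 234.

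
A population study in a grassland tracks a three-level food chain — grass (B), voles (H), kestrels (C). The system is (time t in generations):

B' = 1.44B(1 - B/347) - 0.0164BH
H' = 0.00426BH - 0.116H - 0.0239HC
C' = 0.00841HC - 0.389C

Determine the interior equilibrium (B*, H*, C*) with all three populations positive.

From dC/dt = 0: 0.00841H* = 0.389, so H* = 46.3.
From dB/dt = 0: 1.44(1 - B*/347) = 0.0164·46.3, giving B* = 347·(1 - 0.527) = 164.
From dH/dt = 0: 0.00426·164 - 0.116 = 0.0239C*, so C* = 0.584/0.0239 = 24.4.

B* ≈ 164, H* ≈ 46.3, C* ≈ 24.4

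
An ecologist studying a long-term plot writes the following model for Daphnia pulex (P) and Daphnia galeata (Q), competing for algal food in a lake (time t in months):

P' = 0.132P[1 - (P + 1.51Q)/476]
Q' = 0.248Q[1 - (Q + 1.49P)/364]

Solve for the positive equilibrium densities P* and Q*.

P* ≈ 58.9, Q* ≈ 276

Setting both brackets to zero gives the nullclines P + 1.51Q = 476 and 1.49P + Q = 364.
Substituting Q = 364 - 1.49P into the first: P(1 - 1.51·1.49) = 476 - 1.51·364.
So P* = -73.6/-1.25 = 58.9, and then Q* = 364 - 1.49·58.9 = 276.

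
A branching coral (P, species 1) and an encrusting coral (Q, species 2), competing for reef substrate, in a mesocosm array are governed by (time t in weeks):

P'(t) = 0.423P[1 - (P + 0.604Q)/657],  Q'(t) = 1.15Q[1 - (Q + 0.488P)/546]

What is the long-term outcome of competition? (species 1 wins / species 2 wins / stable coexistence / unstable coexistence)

stable coexistence

Compare the nullcline intercepts: K1/α12 = 657/0.604 = 1090 > K2 = 546; K2/α21 = 546/0.488 = 1120 > K1 = 657.
Since both inequalities hold, each species can invade when rare, so the interior equilibrium is stable.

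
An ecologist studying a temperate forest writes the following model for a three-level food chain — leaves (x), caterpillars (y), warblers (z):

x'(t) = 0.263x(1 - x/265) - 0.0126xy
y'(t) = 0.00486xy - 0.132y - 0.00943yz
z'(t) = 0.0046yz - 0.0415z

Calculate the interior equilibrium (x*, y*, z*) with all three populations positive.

From dz/dt = 0: 0.0046y* = 0.0415, so y* = 9.02.
From dx/dt = 0: 0.263(1 - x*/265) = 0.0126·9.02, giving x* = 265·(1 - 0.432) = 150.
From dy/dt = 0: 0.00486·150 - 0.132 = 0.00943z*, so z* = 0.599/0.00943 = 63.5.

x* ≈ 150, y* ≈ 9.02, z* ≈ 63.5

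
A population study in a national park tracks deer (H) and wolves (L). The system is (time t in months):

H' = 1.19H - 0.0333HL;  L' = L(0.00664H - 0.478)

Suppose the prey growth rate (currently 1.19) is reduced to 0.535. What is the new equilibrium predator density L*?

At the interior fixed point, setting dH/dt = 0 with H > 0 fixes L* = (prey growth rate)/(HL coefficient) — independent of the other coefficients.
With the change, L* = 0.535/0.0333 = 16.1; it falls from 35.7.

L* ≈ 16.1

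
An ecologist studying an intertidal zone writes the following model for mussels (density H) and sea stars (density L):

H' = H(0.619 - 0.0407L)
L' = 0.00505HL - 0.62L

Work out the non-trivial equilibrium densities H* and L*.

Set dL/dt = 0 with L > 0: 0.00505H - 0.62 = 0, so H* = 0.62/0.00505 = 123.
Set dH/dt = 0 with H > 0: 0.619 - 0.0407L = 0, so L* = 0.619/0.0407 = 15.2.

H* ≈ 123, L* ≈ 15.2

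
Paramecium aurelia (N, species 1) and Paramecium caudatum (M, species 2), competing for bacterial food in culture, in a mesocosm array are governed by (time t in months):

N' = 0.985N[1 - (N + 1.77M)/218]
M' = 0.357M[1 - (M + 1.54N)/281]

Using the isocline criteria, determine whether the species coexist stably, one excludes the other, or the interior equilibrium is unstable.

unstable coexistence (outcome depends on initial conditions)

Compare the nullcline intercepts: K1/α12 = 218/1.77 = 123 < K2 = 281; K2/α21 = 281/1.54 = 182 < K1 = 218.
Since both are reversed, neither can invade when rare; the interior point is a saddle.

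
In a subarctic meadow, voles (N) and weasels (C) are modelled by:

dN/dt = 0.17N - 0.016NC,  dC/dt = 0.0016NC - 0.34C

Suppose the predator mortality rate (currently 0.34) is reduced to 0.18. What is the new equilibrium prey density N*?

At the interior fixed point, setting dC/dt = 0 with C > 0 fixes N* = (predator death rate)/(NC coefficient) — independent of the other coefficients.
With the change, N* = 0.18/0.0016 = 112; it falls from 212.

N* ≈ 112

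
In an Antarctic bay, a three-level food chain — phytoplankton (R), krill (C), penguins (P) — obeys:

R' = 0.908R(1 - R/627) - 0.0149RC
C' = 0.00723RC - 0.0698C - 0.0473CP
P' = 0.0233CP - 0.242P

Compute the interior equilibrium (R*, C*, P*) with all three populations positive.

From dP/dt = 0: 0.0233C* = 0.242, so C* = 10.4.
From dR/dt = 0: 0.908(1 - R*/627) = 0.0149·10.4, giving R* = 627·(1 - 0.17) = 520.
From dC/dt = 0: 0.00723·520 - 0.0698 = 0.0473P*, so P* = 3.69/0.0473 = 78.

R* ≈ 520, C* ≈ 10.4, P* ≈ 78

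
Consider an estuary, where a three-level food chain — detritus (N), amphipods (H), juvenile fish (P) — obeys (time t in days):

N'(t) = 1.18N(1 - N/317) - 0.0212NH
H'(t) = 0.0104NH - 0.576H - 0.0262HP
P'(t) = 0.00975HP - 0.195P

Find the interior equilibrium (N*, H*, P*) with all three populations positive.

From dP/dt = 0: 0.00975H* = 0.195, so H* = 20.
From dN/dt = 0: 1.18(1 - N*/317) = 0.0212·20, giving N* = 317·(1 - 0.359) = 203.
From dH/dt = 0: 0.0104·203 - 0.576 = 0.0262P*, so P* = 1.54/0.0262 = 58.6.

N* ≈ 203, H* ≈ 20, P* ≈ 58.6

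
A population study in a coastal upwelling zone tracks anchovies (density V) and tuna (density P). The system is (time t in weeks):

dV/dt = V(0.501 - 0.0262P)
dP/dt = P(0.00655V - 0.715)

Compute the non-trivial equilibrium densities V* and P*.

Set dP/dt = 0 with P > 0: 0.00655V - 0.715 = 0, so V* = 0.715/0.00655 = 109.
Set dV/dt = 0 with V > 0: 0.501 - 0.0262P = 0, so P* = 0.501/0.0262 = 19.1.

V* ≈ 109, P* ≈ 19.1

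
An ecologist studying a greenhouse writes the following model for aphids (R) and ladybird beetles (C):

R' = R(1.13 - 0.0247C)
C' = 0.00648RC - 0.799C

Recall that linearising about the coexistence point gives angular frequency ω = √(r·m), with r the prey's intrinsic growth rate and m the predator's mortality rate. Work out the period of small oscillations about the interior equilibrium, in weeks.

Here r = 1.13 and m = 0.799, so r·m = 0.903.
ω = √0.903 = 0.95 per week, hence T = 2π/ω ≈ 6.61 weeks.

T ≈ 6.61 weeks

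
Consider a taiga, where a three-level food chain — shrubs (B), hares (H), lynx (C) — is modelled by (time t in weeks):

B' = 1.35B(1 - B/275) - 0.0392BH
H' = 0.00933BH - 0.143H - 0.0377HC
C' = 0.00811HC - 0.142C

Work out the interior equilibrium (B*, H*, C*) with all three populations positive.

From dC/dt = 0: 0.00811H* = 0.142, so H* = 17.5.
From dB/dt = 0: 1.35(1 - B*/275) = 0.0392·17.5, giving B* = 275·(1 - 0.508) = 135.
From dH/dt = 0: 0.00933·135 - 0.143 = 0.0377C*, so C* = 1.12/0.0377 = 29.7.

B* ≈ 135, H* ≈ 17.5, C* ≈ 29.7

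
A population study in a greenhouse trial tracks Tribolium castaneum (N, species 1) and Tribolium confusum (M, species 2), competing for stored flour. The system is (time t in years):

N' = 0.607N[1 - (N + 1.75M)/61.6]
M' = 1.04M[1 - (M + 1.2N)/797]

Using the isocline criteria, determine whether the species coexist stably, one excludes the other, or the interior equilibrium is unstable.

Compare the nullcline intercepts: K1/α12 = 61.6/1.75 = 35.2 < K2 = 797; K2/α21 = 797/1.2 = 664 > K1 = 61.6.
Since the inequalities point opposite ways, species 2 can invade but species 1 cannot.

species 2 excludes species 1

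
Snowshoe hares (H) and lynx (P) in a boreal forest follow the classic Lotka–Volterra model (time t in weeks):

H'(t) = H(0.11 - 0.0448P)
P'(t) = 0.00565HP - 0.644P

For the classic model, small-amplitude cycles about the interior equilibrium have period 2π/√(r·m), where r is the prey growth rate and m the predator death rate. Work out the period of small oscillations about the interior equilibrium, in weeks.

Here r = 0.11 and m = 0.644, so r·m = 0.0708.
ω = √0.0708 = 0.266 per week, hence T = 2π/ω ≈ 23.6 weeks.

T ≈ 23.6 weeks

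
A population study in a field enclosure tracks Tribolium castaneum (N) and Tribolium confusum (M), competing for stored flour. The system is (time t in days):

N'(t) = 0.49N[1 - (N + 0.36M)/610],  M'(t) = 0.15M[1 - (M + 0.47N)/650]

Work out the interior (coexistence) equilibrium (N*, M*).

N* ≈ 453, M* ≈ 437

Setting both brackets to zero gives the nullclines N + 0.36M = 610 and 0.47N + M = 650.
Substituting M = 650 - 0.47N into the first: N(1 - 0.36·0.47) = 610 - 0.36·650.
So N* = 376/0.831 = 453, and then M* = 650 - 0.47·453 = 437.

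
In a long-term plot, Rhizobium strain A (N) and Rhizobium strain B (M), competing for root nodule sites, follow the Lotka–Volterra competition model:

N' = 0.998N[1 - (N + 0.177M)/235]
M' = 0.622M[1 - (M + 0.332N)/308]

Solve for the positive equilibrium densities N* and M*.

N* ≈ 192, M* ≈ 244

Setting both brackets to zero gives the nullclines N + 0.177M = 235 and 0.332N + M = 308.
Substituting M = 308 - 0.332N into the first: N(1 - 0.177·0.332) = 235 - 0.177·308.
So N* = 180/0.941 = 192, and then M* = 308 - 0.332·192 = 244.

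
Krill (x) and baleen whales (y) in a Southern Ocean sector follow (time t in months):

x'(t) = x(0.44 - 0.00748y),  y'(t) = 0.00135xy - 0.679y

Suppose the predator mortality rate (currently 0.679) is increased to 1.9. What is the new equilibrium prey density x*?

x* ≈ 1410

At the interior fixed point, setting dy/dt = 0 with y > 0 fixes x* = (predator death rate)/(xy coefficient) — independent of the other coefficients.
With the change, x* = 1.9/0.00135 = 1410; it rises from 503.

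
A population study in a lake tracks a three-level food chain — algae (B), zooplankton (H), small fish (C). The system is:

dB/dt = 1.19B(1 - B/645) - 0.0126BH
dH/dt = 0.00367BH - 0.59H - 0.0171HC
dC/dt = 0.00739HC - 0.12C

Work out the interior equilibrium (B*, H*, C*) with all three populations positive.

B* ≈ 534, H* ≈ 16.2, C* ≈ 80.1

From dC/dt = 0: 0.00739H* = 0.12, so H* = 16.2.
From dB/dt = 0: 1.19(1 - B*/645) = 0.0126·16.2, giving B* = 645·(1 - 0.172) = 534.
From dH/dt = 0: 0.00367·534 - 0.59 = 0.0171C*, so C* = 1.37/0.0171 = 80.1.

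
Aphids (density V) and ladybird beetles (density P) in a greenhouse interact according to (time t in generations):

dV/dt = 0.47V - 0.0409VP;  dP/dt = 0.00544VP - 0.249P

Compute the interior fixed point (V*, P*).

V* ≈ 45.8, P* ≈ 11.5

Set dP/dt = 0 with P > 0: 0.00544V - 0.249 = 0, so V* = 0.249/0.00544 = 45.8.
Set dV/dt = 0 with V > 0: 0.47 - 0.0409P = 0, so P* = 0.47/0.0409 = 11.5.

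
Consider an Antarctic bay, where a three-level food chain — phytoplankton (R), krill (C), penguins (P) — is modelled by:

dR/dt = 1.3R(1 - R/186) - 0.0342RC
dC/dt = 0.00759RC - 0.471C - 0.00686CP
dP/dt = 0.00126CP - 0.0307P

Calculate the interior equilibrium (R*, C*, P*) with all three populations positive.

From dP/dt = 0: 0.00126C* = 0.0307, so C* = 24.4.
From dR/dt = 0: 1.3(1 - R*/186) = 0.0342·24.4, giving R* = 186·(1 - 0.641) = 66.8.
From dC/dt = 0: 0.00759·66.8 - 0.471 = 0.00686P*, so P* = 0.0358/0.00686 = 5.22.

R* ≈ 66.8, C* ≈ 24.4, P* ≈ 5.22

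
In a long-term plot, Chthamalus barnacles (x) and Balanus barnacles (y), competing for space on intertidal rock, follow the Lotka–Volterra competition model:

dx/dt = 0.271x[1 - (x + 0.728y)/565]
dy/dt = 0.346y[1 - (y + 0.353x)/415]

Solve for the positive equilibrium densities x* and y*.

x* ≈ 354, y* ≈ 290

Setting both brackets to zero gives the nullclines x + 0.728y = 565 and 0.353x + y = 415.
Substituting y = 415 - 0.353x into the first: x(1 - 0.728·0.353) = 565 - 0.728·415.
So x* = 263/0.743 = 354, and then y* = 415 - 0.353·354 = 290.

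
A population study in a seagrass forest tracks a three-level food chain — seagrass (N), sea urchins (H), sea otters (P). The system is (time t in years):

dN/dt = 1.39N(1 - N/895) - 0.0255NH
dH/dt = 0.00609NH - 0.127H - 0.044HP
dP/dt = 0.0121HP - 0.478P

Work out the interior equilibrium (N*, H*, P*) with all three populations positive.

From dP/dt = 0: 0.0121H* = 0.478, so H* = 39.5.
From dN/dt = 0: 1.39(1 - N*/895) = 0.0255·39.5, giving N* = 895·(1 - 0.725) = 246.
From dH/dt = 0: 0.00609·246 - 0.127 = 0.044P*, so P* = 1.37/0.044 = 31.2.

N* ≈ 246, H* ≈ 39.5, P* ≈ 31.2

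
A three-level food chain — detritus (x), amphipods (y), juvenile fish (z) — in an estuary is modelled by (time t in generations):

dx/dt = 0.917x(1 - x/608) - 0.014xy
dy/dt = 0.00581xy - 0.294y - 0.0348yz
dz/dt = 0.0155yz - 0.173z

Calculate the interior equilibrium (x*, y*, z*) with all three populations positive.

From dz/dt = 0: 0.0155y* = 0.173, so y* = 11.2.
From dx/dt = 0: 0.917(1 - x*/608) = 0.014·11.2, giving x* = 608·(1 - 0.17) = 504.
From dy/dt = 0: 0.00581·504 - 0.294 = 0.0348z*, so z* = 2.64/0.0348 = 75.8.

x* ≈ 504, y* ≈ 11.2, z* ≈ 75.8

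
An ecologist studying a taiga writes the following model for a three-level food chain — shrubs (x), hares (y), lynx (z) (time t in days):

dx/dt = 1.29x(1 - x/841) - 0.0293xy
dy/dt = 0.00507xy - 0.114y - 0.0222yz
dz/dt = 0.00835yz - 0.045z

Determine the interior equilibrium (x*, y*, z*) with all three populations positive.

x* ≈ 738, y* ≈ 5.39, z* ≈ 163

From dz/dt = 0: 0.00835y* = 0.045, so y* = 5.39.
From dx/dt = 0: 1.29(1 - x*/841) = 0.0293·5.39, giving x* = 841·(1 - 0.122) = 738.
From dy/dt = 0: 0.00507·738 - 0.114 = 0.0222z*, so z* = 3.63/0.0222 = 163.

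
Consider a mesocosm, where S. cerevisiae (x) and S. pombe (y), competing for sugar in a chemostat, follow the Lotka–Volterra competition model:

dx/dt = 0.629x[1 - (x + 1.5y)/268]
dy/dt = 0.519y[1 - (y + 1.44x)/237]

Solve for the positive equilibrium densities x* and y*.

x* ≈ 75.4, y* ≈ 128

Setting both brackets to zero gives the nullclines x + 1.5y = 268 and 1.44x + y = 237.
Substituting y = 237 - 1.44x into the first: x(1 - 1.5·1.44) = 268 - 1.5·237.
So x* = -87.5/-1.16 = 75.4, and then y* = 237 - 1.44·75.4 = 128.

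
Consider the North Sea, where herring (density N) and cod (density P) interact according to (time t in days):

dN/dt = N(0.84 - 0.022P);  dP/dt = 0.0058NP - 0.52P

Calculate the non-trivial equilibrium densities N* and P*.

N* ≈ 89.7, P* ≈ 38.2

Set dP/dt = 0 with P > 0: 0.0058N - 0.52 = 0, so N* = 0.52/0.0058 = 89.7.
Set dN/dt = 0 with N > 0: 0.84 - 0.022P = 0, so P* = 0.84/0.022 = 38.2.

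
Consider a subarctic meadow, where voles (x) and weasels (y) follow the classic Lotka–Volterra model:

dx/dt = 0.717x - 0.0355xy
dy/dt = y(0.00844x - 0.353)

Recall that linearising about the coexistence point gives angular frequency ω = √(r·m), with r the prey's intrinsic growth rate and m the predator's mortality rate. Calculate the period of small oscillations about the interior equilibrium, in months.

Here r = 0.717 and m = 0.353, so r·m = 0.253.
ω = √0.253 = 0.503 per month, hence T = 2π/ω ≈ 12.5 months.

T ≈ 12.5 months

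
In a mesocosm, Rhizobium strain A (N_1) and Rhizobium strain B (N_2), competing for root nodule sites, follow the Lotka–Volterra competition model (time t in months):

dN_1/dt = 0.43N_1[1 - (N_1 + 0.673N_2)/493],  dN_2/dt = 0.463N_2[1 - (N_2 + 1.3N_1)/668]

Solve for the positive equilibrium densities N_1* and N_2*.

N_1* ≈ 347, N_2* ≈ 217

Setting both brackets to zero gives the nullclines N_1 + 0.673N_2 = 493 and 1.3N_1 + N_2 = 668.
Substituting N_2 = 668 - 1.3N_1 into the first: N_1(1 - 0.673·1.3) = 493 - 0.673·668.
So N_1* = 43.4/0.125 = 347, and then N_2* = 668 - 1.3·347 = 217.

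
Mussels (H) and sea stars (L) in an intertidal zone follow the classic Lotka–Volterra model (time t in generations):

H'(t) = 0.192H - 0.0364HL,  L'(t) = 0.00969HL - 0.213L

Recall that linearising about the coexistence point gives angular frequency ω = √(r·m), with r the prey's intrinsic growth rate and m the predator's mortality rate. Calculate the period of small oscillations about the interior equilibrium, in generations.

Here r = 0.192 and m = 0.213, so r·m = 0.0409.
ω = √0.0409 = 0.202 per generation, hence T = 2π/ω ≈ 31.1 generations.

T ≈ 31.1 generations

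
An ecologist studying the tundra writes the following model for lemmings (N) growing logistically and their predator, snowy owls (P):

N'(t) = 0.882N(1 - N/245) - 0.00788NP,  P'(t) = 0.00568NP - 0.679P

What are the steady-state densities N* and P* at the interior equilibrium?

From dP/dt = 0 with P > 0: 0.00568N* = 0.679, so N* = 120.
Substitute into dN/dt = 0: 0.882(1 - 120/245) = 0.00788P*.
The bracket is 0.512, giving P* = 0.452/0.00788 = 57.3.

N* ≈ 120, P* ≈ 57.3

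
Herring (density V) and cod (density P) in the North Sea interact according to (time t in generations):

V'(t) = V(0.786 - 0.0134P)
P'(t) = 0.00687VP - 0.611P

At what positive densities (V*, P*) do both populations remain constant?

Set dP/dt = 0 with P > 0: 0.00687V - 0.611 = 0, so V* = 0.611/0.00687 = 88.9.
Set dV/dt = 0 with V > 0: 0.786 - 0.0134P = 0, so P* = 0.786/0.0134 = 58.7.

V* ≈ 88.9, P* ≈ 58.7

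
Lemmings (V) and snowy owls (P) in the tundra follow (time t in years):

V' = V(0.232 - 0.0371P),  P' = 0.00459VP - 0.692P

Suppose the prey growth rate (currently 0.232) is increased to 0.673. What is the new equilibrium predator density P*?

At the interior fixed point, setting dV/dt = 0 with V > 0 fixes P* = (prey growth rate)/(VP coefficient) — independent of the other coefficients.
With the change, P* = 0.673/0.0371 = 18.1; it rises from 6.25.

P* ≈ 18.1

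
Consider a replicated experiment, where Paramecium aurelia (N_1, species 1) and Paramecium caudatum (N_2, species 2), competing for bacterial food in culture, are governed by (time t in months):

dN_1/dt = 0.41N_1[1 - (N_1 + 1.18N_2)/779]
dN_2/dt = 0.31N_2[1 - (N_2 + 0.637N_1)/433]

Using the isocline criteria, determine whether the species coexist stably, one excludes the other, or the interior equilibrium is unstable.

Compare the nullcline intercepts: K1/α12 = 779/1.18 = 660 > K2 = 433; K2/α21 = 433/0.637 = 680 < K1 = 779.
Since the inequalities point opposite ways, species 1 can invade but species 2 cannot.

species 1 excludes species 2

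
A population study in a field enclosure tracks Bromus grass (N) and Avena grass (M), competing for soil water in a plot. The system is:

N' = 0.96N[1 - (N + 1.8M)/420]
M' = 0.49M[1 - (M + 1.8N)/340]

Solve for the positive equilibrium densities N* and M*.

Setting both brackets to zero gives the nullclines N + 1.8M = 420 and 1.8N + M = 340.
Substituting M = 340 - 1.8N into the first: N(1 - 1.8·1.8) = 420 - 1.8·340.
So N* = -192/-2.24 = 85.7, and then M* = 340 - 1.8·85.7 = 186.

N* ≈ 85.7, M* ≈ 186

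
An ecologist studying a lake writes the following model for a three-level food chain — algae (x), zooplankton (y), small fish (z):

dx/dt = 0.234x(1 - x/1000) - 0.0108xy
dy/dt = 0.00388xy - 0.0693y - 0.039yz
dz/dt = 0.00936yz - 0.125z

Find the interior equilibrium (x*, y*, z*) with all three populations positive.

x* ≈ 384, y* ≈ 13.4, z* ≈ 36.4

From dz/dt = 0: 0.00936y* = 0.125, so y* = 13.4.
From dx/dt = 0: 0.234(1 - x*/1000) = 0.0108·13.4, giving x* = 1000·(1 - 0.616) = 384.
From dy/dt = 0: 0.00388·384 - 0.0693 = 0.039z*, so z* = 1.42/0.039 = 36.4.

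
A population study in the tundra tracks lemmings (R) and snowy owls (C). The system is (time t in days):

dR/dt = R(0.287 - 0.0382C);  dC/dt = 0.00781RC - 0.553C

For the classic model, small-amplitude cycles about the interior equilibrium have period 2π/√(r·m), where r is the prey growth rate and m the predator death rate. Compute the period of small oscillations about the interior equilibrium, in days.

Here r = 0.287 and m = 0.553, so r·m = 0.159.
ω = √0.159 = 0.398 per day, hence T = 2π/ω ≈ 15.8 days.

T ≈ 15.8 days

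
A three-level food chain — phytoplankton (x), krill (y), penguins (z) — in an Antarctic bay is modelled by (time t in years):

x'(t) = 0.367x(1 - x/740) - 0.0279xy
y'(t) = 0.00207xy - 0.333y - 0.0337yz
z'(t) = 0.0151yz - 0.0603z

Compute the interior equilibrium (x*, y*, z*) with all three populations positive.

From dz/dt = 0: 0.0151y* = 0.0603, so y* = 3.99.
From dx/dt = 0: 0.367(1 - x*/740) = 0.0279·3.99, giving x* = 740·(1 - 0.304) = 515.
From dy/dt = 0: 0.00207·515 - 0.333 = 0.0337z*, so z* = 0.734/0.0337 = 21.8.

x* ≈ 515, y* ≈ 3.99, z* ≈ 21.8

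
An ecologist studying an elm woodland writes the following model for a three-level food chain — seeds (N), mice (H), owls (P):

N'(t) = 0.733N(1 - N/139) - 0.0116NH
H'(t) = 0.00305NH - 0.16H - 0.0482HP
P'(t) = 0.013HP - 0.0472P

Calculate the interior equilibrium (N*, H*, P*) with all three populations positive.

N* ≈ 131, H* ≈ 3.63, P* ≈ 4.97

From dP/dt = 0: 0.013H* = 0.0472, so H* = 3.63.
From dN/dt = 0: 0.733(1 - N*/139) = 0.0116·3.63, giving N* = 139·(1 - 0.0575) = 131.
From dH/dt = 0: 0.00305·131 - 0.16 = 0.0482P*, so P* = 0.24/0.0482 = 4.97.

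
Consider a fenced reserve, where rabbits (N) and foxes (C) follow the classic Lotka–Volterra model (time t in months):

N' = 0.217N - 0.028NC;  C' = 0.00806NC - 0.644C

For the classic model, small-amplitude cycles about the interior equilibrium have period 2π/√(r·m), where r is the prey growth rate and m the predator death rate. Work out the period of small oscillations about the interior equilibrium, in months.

Here r = 0.217 and m = 0.644, so r·m = 0.14.
ω = √0.14 = 0.374 per month, hence T = 2π/ω ≈ 16.8 months.

T ≈ 16.8 months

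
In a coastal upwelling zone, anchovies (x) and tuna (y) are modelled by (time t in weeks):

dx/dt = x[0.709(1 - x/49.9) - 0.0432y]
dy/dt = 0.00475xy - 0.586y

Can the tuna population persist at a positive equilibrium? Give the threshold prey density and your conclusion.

The predator equation gives dy/dt > 0 only when x > 0.586/0.00475 = 123.
Without the predator, x → K = 49.9. Since 49.9 < 123, the predator cannot invade.

Threshold x = 123; K < 123, so no, the predator goes extinct.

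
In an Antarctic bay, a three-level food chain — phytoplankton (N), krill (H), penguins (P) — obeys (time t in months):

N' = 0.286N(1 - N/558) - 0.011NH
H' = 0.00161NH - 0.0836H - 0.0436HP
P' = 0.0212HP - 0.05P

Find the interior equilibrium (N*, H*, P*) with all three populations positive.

From dP/dt = 0: 0.0212H* = 0.05, so H* = 2.36.
From dN/dt = 0: 0.286(1 - N*/558) = 0.011·2.36, giving N* = 558·(1 - 0.0907) = 507.
From dH/dt = 0: 0.00161·507 - 0.0836 = 0.0436P*, so P* = 0.733/0.0436 = 16.8.

N* ≈ 507, H* ≈ 2.36, P* ≈ 16.8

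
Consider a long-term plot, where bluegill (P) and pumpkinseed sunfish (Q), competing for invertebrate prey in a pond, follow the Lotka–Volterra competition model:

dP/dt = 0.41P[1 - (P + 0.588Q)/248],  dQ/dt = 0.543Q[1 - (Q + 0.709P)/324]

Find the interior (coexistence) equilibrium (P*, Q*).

Setting both brackets to zero gives the nullclines P + 0.588Q = 248 and 0.709P + Q = 324.
Substituting Q = 324 - 0.709P into the first: P(1 - 0.588·0.709) = 248 - 0.588·324.
So P* = 57.5/0.583 = 98.6, and then Q* = 324 - 0.709·98.6 = 254.

P* ≈ 98.6, Q* ≈ 254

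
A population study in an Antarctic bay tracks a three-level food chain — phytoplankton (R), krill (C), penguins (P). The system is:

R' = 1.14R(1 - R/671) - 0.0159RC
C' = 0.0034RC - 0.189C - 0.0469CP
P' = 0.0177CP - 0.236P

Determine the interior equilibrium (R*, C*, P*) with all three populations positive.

From dP/dt = 0: 0.0177C* = 0.236, so C* = 13.3.
From dR/dt = 0: 1.14(1 - R*/671) = 0.0159·13.3, giving R* = 671·(1 - 0.186) = 546.
From dC/dt = 0: 0.0034·546 - 0.189 = 0.0469P*, so P* = 1.67/0.0469 = 35.6.

R* ≈ 546, C* ≈ 13.3, P* ≈ 35.6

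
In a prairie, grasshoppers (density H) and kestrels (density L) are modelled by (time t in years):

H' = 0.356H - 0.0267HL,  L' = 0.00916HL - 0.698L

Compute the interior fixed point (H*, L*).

Set dL/dt = 0 with L > 0: 0.00916H - 0.698 = 0, so H* = 0.698/0.00916 = 76.2.
Set dH/dt = 0 with H > 0: 0.356 - 0.0267L = 0, so L* = 0.356/0.0267 = 13.3.

H* ≈ 76.2, L* ≈ 13.3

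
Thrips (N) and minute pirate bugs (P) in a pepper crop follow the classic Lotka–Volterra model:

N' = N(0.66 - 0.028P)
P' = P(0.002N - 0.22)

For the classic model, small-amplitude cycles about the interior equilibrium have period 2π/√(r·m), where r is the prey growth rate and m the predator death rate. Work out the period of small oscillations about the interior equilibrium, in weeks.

Here r = 0.66 and m = 0.22, so r·m = 0.145.
ω = √0.145 = 0.381 per week, hence T = 2π/ω ≈ 16.5 weeks.

T ≈ 16.5 weeks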